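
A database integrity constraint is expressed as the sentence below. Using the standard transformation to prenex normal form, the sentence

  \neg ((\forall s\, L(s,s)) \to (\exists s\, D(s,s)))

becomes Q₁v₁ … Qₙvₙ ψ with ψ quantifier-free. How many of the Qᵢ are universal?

2

First replace A → B with ¬A ∨ B.
  \neg (\neg (\forall s\, L(s,s)) \lor (\exists s\, D(s,s)))
Push ¬ through the quantifiers and connectives to reach negation normal form:
  (\forall s\, L(s,s)) \land (\forall s\, \neg D(s,s))
Standardize variables apart so no two quantifiers bind the same name: s↦w1.
  (\forall s\, L(s,s)) \land (\forall w1\, \neg D(w1,w1))
Extract every quantifier outward, since the variables are now distinct and don't occur free across branches:
  \forall s\, \forall w1\, (L(s,s) \land \neg D(w1,w1))
The prefix is \forall s \forall w1: 2 universal, 0 existential.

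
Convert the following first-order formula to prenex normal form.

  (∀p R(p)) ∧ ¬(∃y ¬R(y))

∀p ∀y (R(p) ∧ R(y))

Move each ¬ inward, flipping quantifiers it crosses:
  (∀p R(p)) ∧ (∀y R(y))
All bound variables are already distinct, so no renaming is needed.
Finally move all quantifiers to the prefix:
  ∀p ∀y (R(p) ∧ R(y))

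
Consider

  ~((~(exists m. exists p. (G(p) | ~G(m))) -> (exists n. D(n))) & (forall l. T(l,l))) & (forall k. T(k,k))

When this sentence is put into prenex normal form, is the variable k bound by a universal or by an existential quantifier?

universal

First replace A → B with ¬A ∨ B.
  ~((~~(exists m. exists p. (G(p) | ~G(m))) | (exists n. D(n))) & (forall l. T(l,l))) & (forall k. T(k,k))
Push ¬ through the quantifiers and connectives to reach negation normal form:
  ((forall m. forall p. (~G(p) & G(m))) & (forall n. ~D(n)) | (exists l. ~T(l,l))) & (forall k. T(k,k))
Extract every quantifier outward, since the variables are now distinct and don't occur free across branches:
  forall m. forall p. forall n. exists l. forall k. ((~G(p) & G(m) & ~D(n) | ~T(l,l)) & T(k,k))
The quantifier forall k sits under an even number of negations (counting the antecedent side of each →), so it remains universal.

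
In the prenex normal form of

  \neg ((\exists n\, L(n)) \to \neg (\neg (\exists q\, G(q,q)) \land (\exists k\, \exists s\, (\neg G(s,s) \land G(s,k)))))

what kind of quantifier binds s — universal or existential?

existential

First replace A → B with ¬A ∨ B.
  \neg (\neg (\exists n\, L(n)) \lor \neg (\neg (\exists q\, G(q,q)) \land (\exists k\, \exists s\, (\neg G(s,s) \land G(s,k)))))
Push ¬ through the quantifiers and connectives to reach negation normal form:
  (\exists n\, L(n)) \land (\forall q\, \neg G(q,q)) \land (\exists k\, \exists s\, (\neg G(s,s) \land G(s,k)))
All bound variables are already distinct, so no renaming is needed.
Finally move all quantifiers to the prefix:
  \exists n\, \forall q\, \exists k\, \exists s\, (L(n) \land \neg G(q,q) \land \neg G(s,s) \land G(s,k))
The quantifier \exists s sits under an even number of negations (counting the antecedent side of each →), so it remains existential.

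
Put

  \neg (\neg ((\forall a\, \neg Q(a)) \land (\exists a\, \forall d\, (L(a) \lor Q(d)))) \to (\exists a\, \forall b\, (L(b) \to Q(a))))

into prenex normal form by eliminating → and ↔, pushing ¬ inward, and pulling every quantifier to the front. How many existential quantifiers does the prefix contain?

Eliminate → and ↔ using ¬ and ∨.
  \neg (\neg \neg ((\forall a\, \neg Q(a)) \land (\exists a\, \forall d\, (L(a) \lor Q(d)))) \lor (\exists a\, \forall b\, (\neg L(b) \lor Q(a))))
Move each ¬ inward, flipping quantifiers it crosses:
  ((\exists a\, Q(a)) \lor (\forall a\, \exists d\, (\neg L(a) \land \neg Q(d)))) \land (\forall a\, \exists b\, (L(b) \land \neg Q(a)))
Rename bound variables to avoid capture: a↦t, a↦c.
  ((\exists a\, Q(a)) \lor (\forall t\, \exists d\, (\neg L(t) \land \neg Q(d)))) \land (\forall c\, \exists b\, (L(b) \land \neg Q(c)))
Pull the quantifiers to the front (each side's bound variable is not free in the other side):
  \exists a\, \forall t\, \exists d\, \forall c\, \exists b\, ((Q(a) \lor \neg L(t) \land \neg Q(d)) \land L(b) \land \neg Q(c))
The prefix is \exists a \forall t \exists d \forall c \exists b: 2 universal, 3 existential.

3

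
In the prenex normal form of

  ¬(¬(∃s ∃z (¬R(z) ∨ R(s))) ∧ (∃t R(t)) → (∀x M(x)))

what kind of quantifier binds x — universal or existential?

existential

First replace A → B with ¬A ∨ B.
  ¬(¬(¬(∃s ∃z (¬R(z) ∨ R(s))) ∧ (∃t R(t))) ∨ (∀x M(x)))
Push ¬ through the quantifiers and connectives to reach negation normal form:
  (∀s ∀z (R(z) ∧ ¬R(s))) ∧ (∃t R(t)) ∧ (∃x ¬M(x))
All bound variables are already distinct, so no renaming is needed.
Extract every quantifier outward, since the variables are now distinct and don't occur free across branches:
  ∀s ∀z ∃t ∃x (R(z) ∧ ¬R(s) ∧ R(t) ∧ ¬M(x))
The quantifier ∀x sits under an odd number of negations (counting the antecedent side of each →), so it flips to ∃x.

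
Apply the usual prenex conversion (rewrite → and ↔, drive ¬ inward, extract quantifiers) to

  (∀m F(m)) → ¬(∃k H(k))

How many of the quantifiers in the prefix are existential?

1

Eliminate → and ↔ using ¬ and ∨.
  ¬(∀m F(m)) ∨ ¬(∃k H(k))
Push ¬ through the quantifiers and connectives to reach negation normal form:
  (∃m ¬F(m)) ∨ (∀k ¬H(k))
Pull the quantifiers to the front (each side's bound variable is not free in the other side):
  ∃m ∀k (¬F(m) ∨ ¬H(k))
The prefix is ∃m ∀k: 1 universal, 1 existential.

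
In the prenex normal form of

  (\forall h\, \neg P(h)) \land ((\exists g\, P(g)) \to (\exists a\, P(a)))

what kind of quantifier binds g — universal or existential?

Eliminate → and ↔ using ¬ and ∨.
  (\forall h\, \neg P(h)) \land (\neg (\exists g\, P(g)) \lor (\exists a\, P(a)))
Push ¬ through the quantifiers and connectives to reach negation normal form:
  (\forall h\, \neg P(h)) \land ((\forall g\, \neg P(g)) \lor (\exists a\, P(a)))
Extract every quantifier outward, since the variables are now distinct and don't occur free across branches:
  \forall h\, \forall g\, \exists a\, (\neg P(h) \land (\neg P(g) \lor P(a)))
The quantifier \exists g sits under an odd number of negations (counting the antecedent side of each →), so it flips to \forall g.

universal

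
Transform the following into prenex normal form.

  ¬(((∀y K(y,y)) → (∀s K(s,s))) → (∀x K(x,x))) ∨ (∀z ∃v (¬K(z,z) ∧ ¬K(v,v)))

∃y ∀s ∃x ∀z ∃v ((¬K(y,y) ∨ K(s,s)) ∧ ¬K(x,x) ∨ ¬K(z,z) ∧ ¬K(v,v))

Eliminate → and ↔ using ¬ and ∨.
  ¬(¬(¬(∀y K(y,y)) ∨ (∀s K(s,s))) ∨ (∀x K(x,x))) ∨ (∀z ∃v (¬K(z,z) ∧ ¬K(v,v)))
Push ¬ through the quantifiers and connectives to reach negation normal form:
  ((∃y ¬K(y,y)) ∨ (∀s K(s,s))) ∧ (∃x ¬K(x,x)) ∨ (∀z ∃v (¬K(z,z) ∧ ¬K(v,v)))
All bound variables are already distinct, so no renaming is needed.
Extract every quantifier outward, since the variables are now distinct and don't occur free across branches:
  ∃y ∀s ∃x ∀z ∃v ((¬K(y,y) ∨ K(s,s)) ∧ ¬K(x,x) ∨ ¬K(z,z) ∧ ¬K(v,v))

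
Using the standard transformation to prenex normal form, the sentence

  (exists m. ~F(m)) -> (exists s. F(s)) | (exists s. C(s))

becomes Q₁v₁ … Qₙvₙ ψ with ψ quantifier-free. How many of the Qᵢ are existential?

Rewrite implications/biconditionals: A → B as ¬A ∨ B.
  ~(exists m. ~F(m)) | (exists s. F(s)) | (exists s. C(s))
Move each ¬ inward, flipping quantifiers it crosses:
  (forall m. F(m)) | (exists s. F(s)) | (exists s. C(s))
Rename bound variables to avoid capture: s↦z.
  (forall m. F(m)) | (exists s. F(s)) | (exists z. C(z))
Finally move all quantifiers to the prefix:
  forall m. exists s. exists z. (F(m) | F(s) | C(z))
The prefix is forall m exists s exists z: 1 universal, 2 existential.

2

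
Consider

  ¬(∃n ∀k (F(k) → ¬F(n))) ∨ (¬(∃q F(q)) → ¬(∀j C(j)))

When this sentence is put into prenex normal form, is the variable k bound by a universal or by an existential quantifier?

First replace A → B with ¬A ∨ B.
  ¬(∃n ∀k (¬F(k) ∨ ¬F(n))) ∨ ¬¬(∃q F(q)) ∨ ¬(∀j C(j))
Move each ¬ inward, flipping quantifiers it crosses:
  (∀n ∃k (F(k) ∧ F(n))) ∨ (∃q F(q)) ∨ (∃j ¬C(j))
All bound variables are already distinct, so no renaming is needed.
Pull the quantifiers to the front (each side's bound variable is not free in the other side):
  ∀n ∃k ∃q ∃j (F(k) ∧ F(n) ∨ F(q) ∨ ¬C(j))
The quantifier ∀k sits under an odd number of negations (counting the antecedent side of each →), so it flips to ∃k.

existential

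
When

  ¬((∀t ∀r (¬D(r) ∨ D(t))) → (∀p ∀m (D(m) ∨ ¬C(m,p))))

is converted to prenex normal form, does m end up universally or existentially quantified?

First replace A → B with ¬A ∨ B.
  ¬(¬(∀t ∀r (¬D(r) ∨ D(t))) ∨ (∀p ∀m (D(m) ∨ ¬C(m,p))))
Push ¬ through the quantifiers and connectives to reach negation normal form:
  (∀t ∀r (¬D(r) ∨ D(t))) ∧ (∃p ∃m (¬D(m) ∧ C(m,p)))
All bound variables are already distinct, so no renaming is needed.
Pull the quantifiers to the front (each side's bound variable is not free in the other side):
  ∀t ∀r ∃p ∃m ((¬D(r) ∨ D(t)) ∧ ¬D(m) ∧ C(m,p))
The quantifier ∀m sits under an odd number of negations (counting the antecedent side of each →), so it flips to ∃m.

existential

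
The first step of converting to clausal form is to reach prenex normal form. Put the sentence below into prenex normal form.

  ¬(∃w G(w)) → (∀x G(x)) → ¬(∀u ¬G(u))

∃w ∃x ∃u (G(w) ∨ ¬G(x) ∨ G(u))

First replace A → B with ¬A ∨ B.
  ¬¬(∃w G(w)) ∨ ¬(∀x G(x)) ∨ ¬(∀u ¬G(u))
Push ¬ through the quantifiers and connectives to reach negation normal form:
  (∃w G(w)) ∨ (∃x ¬G(x)) ∨ (∃u G(u))
All bound variables are already distinct, so no renaming is needed.
Finally move all quantifiers to the prefix:
  ∃w ∃x ∃u (G(w) ∨ ¬G(x) ∨ G(u))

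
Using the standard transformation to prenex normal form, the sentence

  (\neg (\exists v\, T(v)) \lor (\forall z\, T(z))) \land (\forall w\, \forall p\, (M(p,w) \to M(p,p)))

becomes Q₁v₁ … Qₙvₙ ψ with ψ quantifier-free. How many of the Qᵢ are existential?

0

Rewrite implications/biconditionals: A → B as ¬A ∨ B.
  (\neg (\exists v\, T(v)) \lor (\forall z\, T(z))) \land (\forall w\, \forall p\, (\neg M(p,w) \lor M(p,p)))
Move each ¬ inward, flipping quantifiers it crosses:
  ((\forall v\, \neg T(v)) \lor (\forall z\, T(z))) \land (\forall w\, \forall p\, (\neg M(p,w) \lor M(p,p)))
All bound variables are already distinct, so no renaming is needed.
Pull the quantifiers to the front (each side's bound variable is not free in the other side):
  \forall v\, \forall z\, \forall w\, \forall p\, ((\neg T(v) \lor T(z)) \land (\neg M(p,w) \lor M(p,p)))
The prefix is \forall v \forall z \forall w \forall p: 4 universal, 0 existential.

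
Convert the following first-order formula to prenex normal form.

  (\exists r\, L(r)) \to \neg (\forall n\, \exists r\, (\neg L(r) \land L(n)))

\forall r\, \exists n\, \forall x\, (\neg L(r) \lor L(x) \lor \neg L(n))

Eliminate → and ↔ using ¬ and ∨.
  \neg (\exists r\, L(r)) \lor \neg (\forall n\, \exists r\, (\neg L(r) \land L(n)))
Drive negations inward (¬∀x A ≡ ∃x ¬A, ¬∃x A ≡ ∀x ¬A, De Morgan for ∧/∨):
  (\forall r\, \neg L(r)) \lor (\exists n\, \forall r\, (L(r) \lor \neg L(n)))
Give each quantifier a distinct variable: r↦x.
  (\forall r\, \neg L(r)) \lor (\exists n\, \forall x\, (L(x) \lor \neg L(n)))
Pull the quantifiers to the front (each side's bound variable is not free in the other side):
  \forall r\, \exists n\, \forall x\, (\neg L(r) \lor L(x) \lor \neg L(n))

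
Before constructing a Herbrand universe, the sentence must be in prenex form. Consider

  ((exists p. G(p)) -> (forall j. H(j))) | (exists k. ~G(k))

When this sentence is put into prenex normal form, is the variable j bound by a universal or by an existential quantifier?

First replace A → B with ¬A ∨ B.
  ~(exists p. G(p)) | (forall j. H(j)) | (exists k. ~G(k))
Move each ¬ inward, flipping quantifiers it crosses:
  (forall p. ~G(p)) | (forall j. H(j)) | (exists k. ~G(k))
Extract every quantifier outward, since the variables are now distinct and don't occur free across branches:
  forall p. forall j. exists k. (~G(p) | H(j) | ~G(k))
The quantifier forall j sits under an even number of negations (counting the antecedent side of each →), so it remains universal.

universal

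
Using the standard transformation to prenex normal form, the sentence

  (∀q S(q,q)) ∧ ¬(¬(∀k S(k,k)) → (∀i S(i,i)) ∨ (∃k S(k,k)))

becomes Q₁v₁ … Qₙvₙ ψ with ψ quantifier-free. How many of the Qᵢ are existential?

First replace A → B with ¬A ∨ B.
  (∀q S(q,q)) ∧ ¬(¬¬(∀k S(k,k)) ∨ (∀i S(i,i)) ∨ (∃k S(k,k)))
Move each ¬ inward, flipping quantifiers it crosses:
  (∀q S(q,q)) ∧ (∃k ¬S(k,k)) ∧ (∃i ¬S(i,i)) ∧ (∀k ¬S(k,k))
Standardize variables apart so no two quantifiers bind the same name: k↦z1.
  (∀q S(q,q)) ∧ (∃k ¬S(k,k)) ∧ (∃i ¬S(i,i)) ∧ (∀z1 ¬S(z1,z1))
Pull the quantifiers to the front (each side's bound variable is not free in the other side):
  ∀q ∃k ∃i ∀z1 (S(q,q) ∧ ¬S(k,k) ∧ ¬S(i,i) ∧ ¬S(z1,z1))
The prefix is ∀q ∃k ∃i ∀z1: 2 universal, 2 existential.

2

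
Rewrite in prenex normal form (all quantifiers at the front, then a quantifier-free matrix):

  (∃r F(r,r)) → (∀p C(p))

∀r ∀p (¬F(r,r) ∨ C(p))

Eliminate → and ↔ using ¬ and ∨.
  ¬(∃r F(r,r)) ∨ (∀p C(p))
Move each ¬ inward, flipping quantifiers it crosses:
  (∀r ¬F(r,r)) ∨ (∀p C(p))
All bound variables are already distinct, so no renaming is needed.
Finally move all quantifiers to the prefix:
  ∀r ∀p (¬F(r,r) ∨ C(p))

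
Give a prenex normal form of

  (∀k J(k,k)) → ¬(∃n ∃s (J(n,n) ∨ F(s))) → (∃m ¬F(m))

Rewrite implications/biconditionals: A → B as ¬A ∨ B.
  ¬(∀k J(k,k)) ∨ ¬¬(∃n ∃s (J(n,n) ∨ F(s))) ∨ (∃m ¬F(m))
Move each ¬ inward, flipping quantifiers it crosses:
  (∃k ¬J(k,k)) ∨ (∃n ∃s (J(n,n) ∨ F(s))) ∨ (∃m ¬F(m))
Finally move all quantifiers to the prefix:
  ∃k ∃n ∃s ∃m (¬J(k,k) ∨ J(n,n) ∨ F(s) ∨ ¬F(m))

∃k ∃n ∃s ∃m (¬J(k,k) ∨ J(n,n) ∨ F(s) ∨ ¬F(m))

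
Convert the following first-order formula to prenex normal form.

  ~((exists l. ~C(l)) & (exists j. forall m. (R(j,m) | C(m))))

Drive negations inward (¬∀x A ≡ ∃x ¬A, ¬∃x A ≡ ∀x ¬A, De Morgan for ∧/∨):
  (forall l. C(l)) | (forall j. exists m. (~R(j,m) & ~C(m)))
Extract every quantifier outward, since the variables are now distinct and don't occur free across branches:
  forall l. forall j. exists m. (C(l) | ~R(j,m) & ~C(m))

forall l. forall j. exists m. (C(l) | ~R(j,m) & ~C(m))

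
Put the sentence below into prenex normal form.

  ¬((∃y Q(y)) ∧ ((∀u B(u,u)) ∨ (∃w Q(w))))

∀y ∃u ∀w (¬Q(y) ∨ ¬B(u,u) ∧ ¬Q(w))

Push ¬ through the quantifiers and connectives to reach negation normal form:
  (∀y ¬Q(y)) ∨ (∃u ¬B(u,u)) ∧ (∀w ¬Q(w))
All bound variables are already distinct, so no renaming is needed.
Finally move all quantifiers to the prefix:
  ∀y ∃u ∀w (¬Q(y) ∨ ¬B(u,u) ∧ ¬Q(w))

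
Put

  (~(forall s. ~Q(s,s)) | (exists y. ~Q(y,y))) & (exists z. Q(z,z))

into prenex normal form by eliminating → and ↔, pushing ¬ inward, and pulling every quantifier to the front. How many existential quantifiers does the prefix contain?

3

Move each ¬ inward, flipping quantifiers it crosses:
  ((exists s. Q(s,s)) | (exists y. ~Q(y,y))) & (exists z. Q(z,z))
Finally move all quantifiers to the prefix:
  exists s. exists y. exists z. ((Q(s,s) | ~Q(y,y)) & Q(z,z))
The prefix is exists s exists y exists z: 0 universal, 3 existential.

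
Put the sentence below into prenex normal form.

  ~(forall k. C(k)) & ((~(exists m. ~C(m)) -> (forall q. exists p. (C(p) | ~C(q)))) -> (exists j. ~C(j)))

First replace A → B with ¬A ∨ B.
  ~(forall k. C(k)) & (~(~~(exists m. ~C(m)) | (forall q. exists p. (C(p) | ~C(q)))) | (exists j. ~C(j)))
Move each ¬ inward, flipping quantifiers it crosses:
  (exists k. ~C(k)) & ((forall m. C(m)) & (exists q. forall p. (~C(p) & C(q))) | (exists j. ~C(j)))
All bound variables are already distinct, so no renaming is needed.
Finally move all quantifiers to the prefix:
  exists k. forall m. exists q. forall p. exists j. (~C(k) & (C(m) & ~C(p) & C(q) | ~C(j)))

exists k. forall m. exists q. forall p. exists j. (~C(k) & (C(m) & ~C(p) & C(q) | ~C(j)))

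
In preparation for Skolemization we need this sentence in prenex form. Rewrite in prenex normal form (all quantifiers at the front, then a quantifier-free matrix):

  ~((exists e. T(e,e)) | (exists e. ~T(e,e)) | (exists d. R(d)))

Push ¬ through the quantifiers and connectives to reach negation normal form:
  (forall e. ~T(e,e)) & (forall e. T(e,e)) & (forall d. ~R(d))
Rename bound variables to avoid capture: e↦p.
  (forall e. ~T(e,e)) & (forall p. T(p,p)) & (forall d. ~R(d))
Extract every quantifier outward, since the variables are now distinct and don't occur free across branches:
  forall e. forall p. forall d. (~T(e,e) & T(p,p) & ~R(d))

forall e. forall p. forall d. (~T(e,e) & T(p,p) & ~R(d))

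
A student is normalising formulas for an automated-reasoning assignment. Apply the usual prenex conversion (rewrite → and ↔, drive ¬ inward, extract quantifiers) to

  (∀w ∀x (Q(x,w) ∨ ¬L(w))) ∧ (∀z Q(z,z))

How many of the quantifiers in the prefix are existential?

All bound variables are already distinct, so no renaming is needed.
Extract every quantifier outward, since the variables are now distinct and don't occur free across branches:
  ∀w ∀x ∀z ((Q(x,w) ∨ ¬L(w)) ∧ Q(z,z))
The prefix is ∀w ∀x ∀z: 3 universal, 0 existential.

0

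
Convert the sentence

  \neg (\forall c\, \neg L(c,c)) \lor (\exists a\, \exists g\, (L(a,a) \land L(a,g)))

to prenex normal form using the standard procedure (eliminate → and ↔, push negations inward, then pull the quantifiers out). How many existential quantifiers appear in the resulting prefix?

Push ¬ through the quantifiers and connectives to reach negation normal form:
  (\exists c\, L(c,c)) \lor (\exists a\, \exists g\, (L(a,a) \land L(a,g)))
All bound variables are already distinct, so no renaming is needed.
Extract every quantifier outward, since the variables are now distinct and don't occur free across branches:
  \exists c\, \exists a\, \exists g\, (L(c,c) \lor L(a,a) \land L(a,g))
The prefix is \exists c \exists a \exists g: 0 universal, 3 existential.

3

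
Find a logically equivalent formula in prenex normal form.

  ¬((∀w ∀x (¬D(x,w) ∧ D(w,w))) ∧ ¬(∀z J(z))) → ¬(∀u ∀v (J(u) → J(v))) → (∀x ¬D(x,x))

∀w ∀x ∃z ∀u ∀v ∀c (¬D(x,w) ∧ D(w,w) ∧ ¬J(z) ∨ ¬J(u) ∨ J(v) ∨ ¬D(c,c))

Eliminate → and ↔ using ¬ and ∨.
  ¬¬((∀w ∀x (¬D(x,w) ∧ D(w,w))) ∧ ¬(∀z J(z))) ∨ ¬¬(∀u ∀v (¬J(u) ∨ J(v))) ∨ (∀x ¬D(x,x))
Drive negations inward (¬∀x A ≡ ∃x ¬A, ¬∃x A ≡ ∀x ¬A, De Morgan for ∧/∨):
  (∀w ∀x (¬D(x,w) ∧ D(w,w))) ∧ (∃z ¬J(z)) ∨ (∀u ∀v (¬J(u) ∨ J(v))) ∨ (∀x ¬D(x,x))
Give each quantifier a distinct variable: x↦c.
  (∀w ∀x (¬D(x,w) ∧ D(w,w))) ∧ (∃z ¬J(z)) ∨ (∀u ∀v (¬J(u) ∨ J(v))) ∨ (∀c ¬D(c,c))
Pull the quantifiers to the front (each side's bound variable is not free in the other side):
  ∀w ∀x ∃z ∀u ∀v ∀c (¬D(x,w) ∧ D(w,w) ∧ ¬J(z) ∨ ¬J(u) ∨ J(v) ∨ ¬D(c,c))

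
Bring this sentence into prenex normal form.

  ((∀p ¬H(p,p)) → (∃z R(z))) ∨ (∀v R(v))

Eliminate → and ↔ using ¬ and ∨.
  ¬(∀p ¬H(p,p)) ∨ (∃z R(z)) ∨ (∀v R(v))
Push ¬ through the quantifiers and connectives to reach negation normal form:
  (∃p H(p,p)) ∨ (∃z R(z)) ∨ (∀v R(v))
Extract every quantifier outward, since the variables are now distinct and don't occur free across branches:
  ∃p ∃z ∀v (H(p,p) ∨ R(z) ∨ R(v))

∃p ∃z ∀v (H(p,p) ∨ R(z) ∨ R(v))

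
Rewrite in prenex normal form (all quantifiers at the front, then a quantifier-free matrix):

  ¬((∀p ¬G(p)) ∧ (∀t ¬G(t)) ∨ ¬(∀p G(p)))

∃p ∃t ∀w1 ((G(p) ∨ G(t)) ∧ G(w1))

Drive negations inward (¬∀x A ≡ ∃x ¬A, ¬∃x A ≡ ∀x ¬A, De Morgan for ∧/∨):
  ((∃p G(p)) ∨ (∃t G(t))) ∧ (∀p G(p))
Rename bound variables to avoid capture: p↦w1.
  ((∃p G(p)) ∨ (∃t G(t))) ∧ (∀w1 G(w1))
Extract every quantifier outward, since the variables are now distinct and don't occur free across branches:
  ∃p ∃t ∀w1 ((G(p) ∨ G(t)) ∧ G(w1))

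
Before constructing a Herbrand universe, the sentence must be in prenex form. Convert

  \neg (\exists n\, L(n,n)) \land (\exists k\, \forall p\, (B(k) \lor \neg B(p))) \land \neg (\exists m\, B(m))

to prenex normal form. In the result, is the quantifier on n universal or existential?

Push ¬ through the quantifiers and connectives to reach negation normal form:
  (\forall n\, \neg L(n,n)) \land (\exists k\, \forall p\, (B(k) \lor \neg B(p))) \land (\forall m\, \neg B(m))
Finally move all quantifiers to the prefix:
  \forall n\, \exists k\, \forall p\, \forall m\, (\neg L(n,n) \land (B(k) \lor \neg B(p)) \land \neg B(m))
The quantifier \exists n sits under an odd number of negations, so it flips to \forall n.

universal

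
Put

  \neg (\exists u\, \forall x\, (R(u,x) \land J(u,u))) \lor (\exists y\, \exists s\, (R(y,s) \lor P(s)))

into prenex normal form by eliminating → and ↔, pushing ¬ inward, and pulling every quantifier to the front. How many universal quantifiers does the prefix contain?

Move each ¬ inward, flipping quantifiers it crosses:
  (\forall u\, \exists x\, (\neg R(u,x) \lor \neg J(u,u))) \lor (\exists y\, \exists s\, (R(y,s) \lor P(s)))
All bound variables are already distinct, so no renaming is needed.
Pull the quantifiers to the front (each side's bound variable is not free in the other side):
  \forall u\, \exists x\, \exists y\, \exists s\, (\neg R(u,x) \lor \neg J(u,u) \lor R(y,s) \lor P(s))
The prefix is \forall u \exists x \exists y \exists s: 1 universal, 3 existential.

1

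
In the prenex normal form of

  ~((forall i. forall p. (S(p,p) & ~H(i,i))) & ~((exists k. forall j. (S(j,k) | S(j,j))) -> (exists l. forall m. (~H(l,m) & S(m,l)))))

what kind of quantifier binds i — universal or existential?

existential

Eliminate → and ↔ using ¬ and ∨.
  ~((forall i. forall p. (S(p,p) & ~H(i,i))) & ~(~(exists k. forall j. (S(j,k) | S(j,j))) | (exists l. forall m. (~H(l,m) & S(m,l)))))
Move each ¬ inward, flipping quantifiers it crosses:
  (exists i. exists p. (~S(p,p) | H(i,i))) | (forall k. exists j. (~S(j,k) & ~S(j,j))) | (exists l. forall m. (~H(l,m) & S(m,l)))
All bound variables are already distinct, so no renaming is needed.
Extract every quantifier outward, since the variables are now distinct and don't occur free across branches:
  exists i. exists p. forall k. exists j. exists l. forall m. (~S(p,p) | H(i,i) | ~S(j,k) & ~S(j,j) | ~H(l,m) & S(m,l))
The quantifier forall i sits under an odd number of negations (counting the antecedent side of each →), so it flips to exists i.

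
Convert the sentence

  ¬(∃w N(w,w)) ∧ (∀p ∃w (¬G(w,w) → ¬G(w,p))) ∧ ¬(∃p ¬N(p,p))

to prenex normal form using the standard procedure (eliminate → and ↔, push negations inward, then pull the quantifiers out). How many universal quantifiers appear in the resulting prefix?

Rewrite implications/biconditionals: A → B as ¬A ∨ B.
  ¬(∃w N(w,w)) ∧ (∀p ∃w (¬¬G(w,w) ∨ ¬G(w,p))) ∧ ¬(∃p ¬N(p,p))
Push ¬ through the quantifiers and connectives to reach negation normal form:
  (∀w ¬N(w,w)) ∧ (∀p ∃w (G(w,w) ∨ ¬G(w,p))) ∧ (∀p N(p,p))
Rename bound variables to avoid capture: w↦w1, p↦v.
  (∀w ¬N(w,w)) ∧ (∀p ∃w1 (G(w1,w1) ∨ ¬G(w1,p))) ∧ (∀v N(v,v))
Extract every quantifier outward, since the variables are now distinct and don't occur free across branches:
  ∀w ∀p ∃w1 ∀v (¬N(w,w) ∧ (G(w1,w1) ∨ ¬G(w1,p)) ∧ N(v,v))
The prefix is ∀w ∀p ∃w1 ∀v: 3 universal, 1 existential.

3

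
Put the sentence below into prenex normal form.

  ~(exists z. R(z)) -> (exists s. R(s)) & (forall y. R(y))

Eliminate → and ↔ using ¬ and ∨.
  ~~(exists z. R(z)) | (exists s. R(s)) & (forall y. R(y))
Push ¬ through the quantifiers and connectives to reach negation normal form:
  (exists z. R(z)) | (exists s. R(s)) & (forall y. R(y))
Extract every quantifier outward, since the variables are now distinct and don't occur free across branches:
  exists z. exists s. forall y. (R(z) | R(s) & R(y))

exists z. exists s. forall y. (R(z) | R(s) & R(y))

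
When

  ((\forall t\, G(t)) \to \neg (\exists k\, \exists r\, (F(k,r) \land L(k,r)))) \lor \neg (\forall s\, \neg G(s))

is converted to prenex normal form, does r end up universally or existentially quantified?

First replace A → B with ¬A ∨ B.
  \neg (\forall t\, G(t)) \lor \neg (\exists k\, \exists r\, (F(k,r) \land L(k,r))) \lor \neg (\forall s\, \neg G(s))
Push ¬ through the quantifiers and connectives to reach negation normal form:
  (\exists t\, \neg G(t)) \lor (\forall k\, \forall r\, (\neg F(k,r) \lor \neg L(k,r))) \lor (\exists s\, G(s))
All bound variables are already distinct, so no renaming is needed.
Finally move all quantifiers to the prefix:
  \exists t\, \forall k\, \forall r\, \exists s\, (\neg G(t) \lor \neg F(k,r) \lor \neg L(k,r) \lor G(s))
The quantifier \exists r sits under an odd number of negations (counting the antecedent side of each →), so it flips to \forall r.

universal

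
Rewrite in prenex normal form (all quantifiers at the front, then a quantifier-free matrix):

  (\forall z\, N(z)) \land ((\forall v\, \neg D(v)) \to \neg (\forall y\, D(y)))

\forall z\, \exists v\, \exists y\, (N(z) \land (D(v) \lor \neg D(y)))

Rewrite implications/biconditionals: A → B as ¬A ∨ B.
  (\forall z\, N(z)) \land (\neg (\forall v\, \neg D(v)) \lor \neg (\forall y\, D(y)))
Push ¬ through the quantifiers and connectives to reach negation normal form:
  (\forall z\, N(z)) \land ((\exists v\, D(v)) \lor (\exists y\, \neg D(y)))
Finally move all quantifiers to the prefix:
  \forall z\, \exists v\, \exists y\, (N(z) \land (D(v) \lor \neg D(y)))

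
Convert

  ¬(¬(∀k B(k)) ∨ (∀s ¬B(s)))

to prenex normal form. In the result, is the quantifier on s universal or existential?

Move each ¬ inward, flipping quantifiers it crosses:
  (∀k B(k)) ∧ (∃s B(s))
Pull the quantifiers to the front (each side's bound variable is not free in the other side):
  ∀k ∃s (B(k) ∧ B(s))
The quantifier ∀s sits under an odd number of negations, so it flips to ∃s.

existential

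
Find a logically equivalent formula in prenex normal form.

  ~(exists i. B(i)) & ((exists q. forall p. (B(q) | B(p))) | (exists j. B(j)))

forall i. exists q. forall p. exists j. (~B(i) & (B(q) | B(p) | B(j)))

Push ¬ through the quantifiers and connectives to reach negation normal form:
  (forall i. ~B(i)) & ((exists q. forall p. (B(q) | B(p))) | (exists j. B(j)))
Finally move all quantifiers to the prefix:
  forall i. exists q. forall p. exists j. (~B(i) & (B(q) | B(p) | B(j)))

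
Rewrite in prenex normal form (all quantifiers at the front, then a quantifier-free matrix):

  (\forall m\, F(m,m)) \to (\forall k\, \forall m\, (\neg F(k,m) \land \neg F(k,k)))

Eliminate → and ↔ using ¬ and ∨.
  \neg (\forall m\, F(m,m)) \lor (\forall k\, \forall m\, (\neg F(k,m) \land \neg F(k,k)))
Move each ¬ inward, flipping quantifiers it crosses:
  (\exists m\, \neg F(m,m)) \lor (\forall k\, \forall m\, (\neg F(k,m) \land \neg F(k,k)))
Give each quantifier a distinct variable: m↦z.
  (\exists m\, \neg F(m,m)) \lor (\forall k\, \forall z\, (\neg F(k,z) \land \neg F(k,k)))
Pull the quantifiers to the front (each side's bound variable is not free in the other side):
  \exists m\, \forall k\, \forall z\, (\neg F(m,m) \lor \neg F(k,z) \land \neg F(k,k))

\exists m\, \forall k\, \forall z\, (\neg F(m,m) \lor \neg F(k,z) \land \neg F(k,k))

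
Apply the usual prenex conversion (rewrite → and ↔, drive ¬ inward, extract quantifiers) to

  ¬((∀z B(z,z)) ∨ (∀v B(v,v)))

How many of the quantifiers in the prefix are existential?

Drive negations inward (¬∀x A ≡ ∃x ¬A, ¬∃x A ≡ ∀x ¬A, De Morgan for ∧/∨):
  (∃z ¬B(z,z)) ∧ (∃v ¬B(v,v))
Extract every quantifier outward, since the variables are now distinct and don't occur free across branches:
  ∃z ∃v (¬B(z,z) ∧ ¬B(v,v))
The prefix is ∃z ∃v: 0 universal, 2 existential.

2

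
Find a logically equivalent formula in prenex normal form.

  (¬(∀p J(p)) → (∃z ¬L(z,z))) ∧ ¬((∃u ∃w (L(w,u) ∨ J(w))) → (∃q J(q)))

Eliminate → and ↔ using ¬ and ∨.
  (¬¬(∀p J(p)) ∨ (∃z ¬L(z,z))) ∧ ¬(¬(∃u ∃w (L(w,u) ∨ J(w))) ∨ (∃q J(q)))
Drive negations inward (¬∀x A ≡ ∃x ¬A, ¬∃x A ≡ ∀x ¬A, De Morgan for ∧/∨):
  ((∀p J(p)) ∨ (∃z ¬L(z,z))) ∧ (∃u ∃w (L(w,u) ∨ J(w))) ∧ (∀q ¬J(q))
Finally move all quantifiers to the prefix:
  ∀p ∃z ∃u ∃w ∀q ((J(p) ∨ ¬L(z,z)) ∧ (L(w,u) ∨ J(w)) ∧ ¬J(q))

∀p ∃z ∃u ∃w ∀q ((J(p) ∨ ¬L(z,z)) ∧ (L(w,u) ∨ J(w)) ∧ ¬J(q))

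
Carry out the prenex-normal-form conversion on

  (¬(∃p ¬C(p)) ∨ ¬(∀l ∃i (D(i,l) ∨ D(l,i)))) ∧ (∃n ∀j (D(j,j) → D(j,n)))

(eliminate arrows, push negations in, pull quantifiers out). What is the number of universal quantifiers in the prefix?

3

Eliminate → and ↔ using ¬ and ∨.
  (¬(∃p ¬C(p)) ∨ ¬(∀l ∃i (D(i,l) ∨ D(l,i)))) ∧ (∃n ∀j (¬D(j,j) ∨ D(j,n)))
Drive negations inward (¬∀x A ≡ ∃x ¬A, ¬∃x A ≡ ∀x ¬A, De Morgan for ∧/∨):
  ((∀p C(p)) ∨ (∃l ∀i (¬D(i,l) ∧ ¬D(l,i)))) ∧ (∃n ∀j (¬D(j,j) ∨ D(j,n)))
Extract every quantifier outward, since the variables are now distinct and don't occur free across branches:
  ∀p ∃l ∀i ∃n ∀j ((C(p) ∨ ¬D(i,l) ∧ ¬D(l,i)) ∧ (¬D(j,j) ∨ D(j,n)))
The prefix is ∀p ∃l ∀i ∃n ∀j: 3 universal, 2 existential.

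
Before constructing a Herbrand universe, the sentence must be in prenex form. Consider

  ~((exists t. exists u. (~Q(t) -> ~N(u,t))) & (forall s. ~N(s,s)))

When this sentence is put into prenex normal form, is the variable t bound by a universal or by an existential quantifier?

First replace A → B with ¬A ∨ B.
  ~((exists t. exists u. (~~Q(t) | ~N(u,t))) & (forall s. ~N(s,s)))
Push ¬ through the quantifiers and connectives to reach negation normal form:
  (forall t. forall u. (~Q(t) & N(u,t))) | (exists s. N(s,s))
All bound variables are already distinct, so no renaming is needed.
Pull the quantifiers to the front (each side's bound variable is not free in the other side):
  forall t. forall u. exists s. (~Q(t) & N(u,t) | N(s,s))
The quantifier exists t sits under an odd number of negations (counting the antecedent side of each →), so it flips to forall t.

universal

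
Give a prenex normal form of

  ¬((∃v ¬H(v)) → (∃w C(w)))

∃v ∀w (¬H(v) ∧ ¬C(w))

First replace A → B with ¬A ∨ B.
  ¬(¬(∃v ¬H(v)) ∨ (∃w C(w)))
Push ¬ through the quantifiers and connectives to reach negation normal form:
  (∃v ¬H(v)) ∧ (∀w ¬C(w))
All bound variables are already distinct, so no renaming is needed.
Finally move all quantifiers to the prefix:
  ∃v ∀w (¬H(v) ∧ ¬C(w))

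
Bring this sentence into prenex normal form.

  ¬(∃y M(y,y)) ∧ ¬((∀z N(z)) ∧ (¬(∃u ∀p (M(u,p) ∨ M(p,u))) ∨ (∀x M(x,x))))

∀y ∃z ∃u ∀p ∃x (¬M(y,y) ∧ (¬N(z) ∨ (M(u,p) ∨ M(p,u)) ∧ ¬M(x,x)))

Push ¬ through the quantifiers and connectives to reach negation normal form:
  (∀y ¬M(y,y)) ∧ ((∃z ¬N(z)) ∨ (∃u ∀p (M(u,p) ∨ M(p,u))) ∧ (∃x ¬M(x,x)))
All bound variables are already distinct, so no renaming is needed.
Pull the quantifiers to the front (each side's bound variable is not free in the other side):
  ∀y ∃z ∃u ∀p ∃x (¬M(y,y) ∧ (¬N(z) ∨ (M(u,p) ∨ M(p,u)) ∧ ¬M(x,x)))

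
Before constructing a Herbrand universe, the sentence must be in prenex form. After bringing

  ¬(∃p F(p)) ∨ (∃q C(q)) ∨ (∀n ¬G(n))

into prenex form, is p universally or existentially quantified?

universal

Move each ¬ inward, flipping quantifiers it crosses:
  (∀p ¬F(p)) ∨ (∃q C(q)) ∨ (∀n ¬G(n))
Pull the quantifiers to the front (each side's bound variable is not free in the other side):
  ∀p ∃q ∀n (¬F(p) ∨ C(q) ∨ ¬G(n))
The quantifier ∃p sits under an odd number of negations, so it flips to ∀p.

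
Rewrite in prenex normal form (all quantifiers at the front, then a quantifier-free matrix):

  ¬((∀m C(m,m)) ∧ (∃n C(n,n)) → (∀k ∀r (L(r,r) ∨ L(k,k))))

Rewrite implications/biconditionals: A → B as ¬A ∨ B.
  ¬(¬((∀m C(m,m)) ∧ (∃n C(n,n))) ∨ (∀k ∀r (L(r,r) ∨ L(k,k))))
Push ¬ through the quantifiers and connectives to reach negation normal form:
  (∀m C(m,m)) ∧ (∃n C(n,n)) ∧ (∃k ∃r (¬L(r,r) ∧ ¬L(k,k)))
Extract every quantifier outward, since the variables are now distinct and don't occur free across branches:
  ∀m ∃n ∃k ∃r (C(m,m) ∧ C(n,n) ∧ ¬L(r,r) ∧ ¬L(k,k))

∀m ∃n ∃k ∃r (C(m,m) ∧ C(n,n) ∧ ¬L(r,r) ∧ ¬L(k,k))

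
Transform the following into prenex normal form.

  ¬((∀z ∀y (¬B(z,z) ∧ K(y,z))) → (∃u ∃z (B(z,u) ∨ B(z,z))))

∀z ∀y ∀u ∀r (¬B(z,z) ∧ K(y,z) ∧ ¬B(r,u) ∧ ¬B(r,r))

Eliminate → and ↔ using ¬ and ∨.
  ¬(¬(∀z ∀y (¬B(z,z) ∧ K(y,z))) ∨ (∃u ∃z (B(z,u) ∨ B(z,z))))
Drive negations inward (¬∀x A ≡ ∃x ¬A, ¬∃x A ≡ ∀x ¬A, De Morgan for ∧/∨):
  (∀z ∀y (¬B(z,z) ∧ K(y,z))) ∧ (∀u ∀z (¬B(z,u) ∧ ¬B(z,z)))
Standardize variables apart so no two quantifiers bind the same name: z↦r.
  (∀z ∀y (¬B(z,z) ∧ K(y,z))) ∧ (∀u ∀r (¬B(r,u) ∧ ¬B(r,r)))
Pull the quantifiers to the front (each side's bound variable is not free in the other side):
  ∀z ∀y ∀u ∀r (¬B(z,z) ∧ K(y,z) ∧ ¬B(r,u) ∧ ¬B(r,r))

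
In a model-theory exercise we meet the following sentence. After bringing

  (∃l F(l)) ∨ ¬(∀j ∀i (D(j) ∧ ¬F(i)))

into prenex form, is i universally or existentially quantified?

Move each ¬ inward, flipping quantifiers it crosses:
  (∃l F(l)) ∨ (∃j ∃i (¬D(j) ∨ F(i)))
Extract every quantifier outward, since the variables are now distinct and don't occur free across branches:
  ∃l ∃j ∃i (F(l) ∨ ¬D(j) ∨ F(i))
The quantifier ∀i sits under an odd number of negations, so it flips to ∃i.

existential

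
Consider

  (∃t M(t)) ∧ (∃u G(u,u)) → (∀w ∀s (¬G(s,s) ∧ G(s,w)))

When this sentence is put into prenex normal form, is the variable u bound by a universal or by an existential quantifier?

universal

Eliminate → and ↔ using ¬ and ∨.
  ¬((∃t M(t)) ∧ (∃u G(u,u))) ∨ (∀w ∀s (¬G(s,s) ∧ G(s,w)))
Push ¬ through the quantifiers and connectives to reach negation normal form:
  (∀t ¬M(t)) ∨ (∀u ¬G(u,u)) ∨ (∀w ∀s (¬G(s,s) ∧ G(s,w)))
All bound variables are already distinct, so no renaming is needed.
Pull the quantifiers to the front (each side's bound variable is not free in the other side):
  ∀t ∀u ∀w ∀s (¬M(t) ∨ ¬G(u,u) ∨ ¬G(s,s) ∧ G(s,w))
The quantifier ∃u sits under an odd number of negations (counting the antecedent side of each →), so it flips to ∀u.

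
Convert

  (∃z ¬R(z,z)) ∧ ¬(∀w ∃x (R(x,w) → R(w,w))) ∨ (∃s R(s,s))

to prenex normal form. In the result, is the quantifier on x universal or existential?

universal

Eliminate → and ↔ using ¬ and ∨.
  (∃z ¬R(z,z)) ∧ ¬(∀w ∃x (¬R(x,w) ∨ R(w,w))) ∨ (∃s R(s,s))
Drive negations inward (¬∀x A ≡ ∃x ¬A, ¬∃x A ≡ ∀x ¬A, De Morgan for ∧/∨):
  (∃z ¬R(z,z)) ∧ (∃w ∀x (R(x,w) ∧ ¬R(w,w))) ∨ (∃s R(s,s))
All bound variables are already distinct, so no renaming is needed.
Pull the quantifiers to the front (each side's bound variable is not free in the other side):
  ∃z ∃w ∀x ∃s (¬R(z,z) ∧ R(x,w) ∧ ¬R(w,w) ∨ R(s,s))
The quantifier ∃x sits under an odd number of negations (counting the antecedent side of each →), so it flips to ∀x.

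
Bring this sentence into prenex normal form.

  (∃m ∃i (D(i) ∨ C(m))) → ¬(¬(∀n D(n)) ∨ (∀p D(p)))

∀m ∀i ∀n ∃p (¬D(i) ∧ ¬C(m) ∨ D(n) ∧ ¬D(p))

Rewrite implications/biconditionals: A → B as ¬A ∨ B.
  ¬(∃m ∃i (D(i) ∨ C(m))) ∨ ¬(¬(∀n D(n)) ∨ (∀p D(p)))
Move each ¬ inward, flipping quantifiers it crosses:
  (∀m ∀i (¬D(i) ∧ ¬C(m))) ∨ (∀n D(n)) ∧ (∃p ¬D(p))
All bound variables are already distinct, so no renaming is needed.
Finally move all quantifiers to the prefix:
  ∀m ∀i ∀n ∃p (¬D(i) ∧ ¬C(m) ∨ D(n) ∧ ¬D(p))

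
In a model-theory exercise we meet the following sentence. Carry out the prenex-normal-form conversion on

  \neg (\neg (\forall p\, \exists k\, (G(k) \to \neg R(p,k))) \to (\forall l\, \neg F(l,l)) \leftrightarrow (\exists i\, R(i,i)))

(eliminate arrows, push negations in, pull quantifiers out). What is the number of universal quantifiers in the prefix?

4

First replace A → B with ¬A ∨ B; A ↔ B as (¬A ∨ B) ∧ (¬B ∨ A).
  \neg ((\neg (\neg \neg (\forall p\, \exists k\, (\neg G(k) \lor \neg R(p,k))) \lor (\forall l\, \neg F(l,l))) \lor (\exists i\, R(i,i))) \land (\neg (\exists i\, R(i,i)) \lor \neg \neg (\forall p\, \exists k\, (\neg G(k) \lor \neg R(p,k))) \lor (\forall l\, \neg F(l,l))))
Drive negations inward (¬∀x A ≡ ∃x ¬A, ¬∃x A ≡ ∀x ¬A, De Morgan for ∧/∨):
  ((\forall p\, \exists k\, (\neg G(k) \lor \neg R(p,k))) \lor (\forall l\, \neg F(l,l))) \land (\forall i\, \neg R(i,i)) \lor (\exists i\, R(i,i)) \land (\exists p\, \forall k\, (G(k) \land R(p,k))) \land (\exists l\, F(l,l))
Standardize variables apart so no two quantifiers bind the same name: i↦t, p↦y1, k↦r, l↦u1.
  ((\forall p\, \exists k\, (\neg G(k) \lor \neg R(p,k))) \lor (\forall l\, \neg F(l,l))) \land (\forall i\, \neg R(i,i)) \lor (\exists t\, R(t,t)) \land (\exists y1\, \forall r\, (G(r) \land R(y1,r))) \land (\exists u1\, F(u1,u1))
Extract every quantifier outward, since the variables are now distinct and don't occur free across branches:
  \forall p\, \exists k\, \forall l\, \forall i\, \exists t\, \exists y1\, \forall r\, \exists u1\, ((\neg G(k) \lor \neg R(p,k) \lor \neg F(l,l)) \land \neg R(i,i) \lor R(t,t) \land G(r) \land R(y1,r) \land F(u1,u1))
The prefix is \forall p \exists k \forall l \forall i \exists t \exists y1 \forall r \exists u1: 4 universal, 4 existential.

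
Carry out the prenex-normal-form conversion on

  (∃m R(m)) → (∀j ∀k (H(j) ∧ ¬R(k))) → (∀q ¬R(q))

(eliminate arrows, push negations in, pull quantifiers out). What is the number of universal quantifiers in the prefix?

Eliminate → and ↔ using ¬ and ∨.
  ¬(∃m R(m)) ∨ ¬(∀j ∀k (H(j) ∧ ¬R(k))) ∨ (∀q ¬R(q))
Move each ¬ inward, flipping quantifiers it crosses:
  (∀m ¬R(m)) ∨ (∃j ∃k (¬H(j) ∨ R(k))) ∨ (∀q ¬R(q))
All bound variables are already distinct, so no renaming is needed.
Extract every quantifier outward, since the variables are now distinct and don't occur free across branches:
  ∀m ∃j ∃k ∀q (¬R(m) ∨ ¬H(j) ∨ R(k) ∨ ¬R(q))
The prefix is ∀m ∃j ∃k ∀q: 2 universal, 2 existential.

2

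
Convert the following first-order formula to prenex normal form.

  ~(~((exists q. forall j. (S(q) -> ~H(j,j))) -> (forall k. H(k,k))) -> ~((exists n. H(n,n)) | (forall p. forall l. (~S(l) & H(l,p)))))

exists q. forall j. exists k. exists n. forall p. forall l. ((~S(q) | ~H(j,j)) & ~H(k,k) & (H(n,n) | ~S(l) & H(l,p)))

First replace A → B with ¬A ∨ B.
  ~(~~(~(exists q. forall j. (~S(q) | ~H(j,j))) | (forall k. H(k,k))) | ~((exists n. H(n,n)) | (forall p. forall l. (~S(l) & H(l,p)))))
Move each ¬ inward, flipping quantifiers it crosses:
  (exists q. forall j. (~S(q) | ~H(j,j))) & (exists k. ~H(k,k)) & ((exists n. H(n,n)) | (forall p. forall l. (~S(l) & H(l,p))))
Pull the quantifiers to the front (each side's bound variable is not free in the other side):
  exists q. forall j. exists k. exists n. forall p. forall l. ((~S(q) | ~H(j,j)) & ~H(k,k) & (H(n,n) | ~S(l) & H(l,p)))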